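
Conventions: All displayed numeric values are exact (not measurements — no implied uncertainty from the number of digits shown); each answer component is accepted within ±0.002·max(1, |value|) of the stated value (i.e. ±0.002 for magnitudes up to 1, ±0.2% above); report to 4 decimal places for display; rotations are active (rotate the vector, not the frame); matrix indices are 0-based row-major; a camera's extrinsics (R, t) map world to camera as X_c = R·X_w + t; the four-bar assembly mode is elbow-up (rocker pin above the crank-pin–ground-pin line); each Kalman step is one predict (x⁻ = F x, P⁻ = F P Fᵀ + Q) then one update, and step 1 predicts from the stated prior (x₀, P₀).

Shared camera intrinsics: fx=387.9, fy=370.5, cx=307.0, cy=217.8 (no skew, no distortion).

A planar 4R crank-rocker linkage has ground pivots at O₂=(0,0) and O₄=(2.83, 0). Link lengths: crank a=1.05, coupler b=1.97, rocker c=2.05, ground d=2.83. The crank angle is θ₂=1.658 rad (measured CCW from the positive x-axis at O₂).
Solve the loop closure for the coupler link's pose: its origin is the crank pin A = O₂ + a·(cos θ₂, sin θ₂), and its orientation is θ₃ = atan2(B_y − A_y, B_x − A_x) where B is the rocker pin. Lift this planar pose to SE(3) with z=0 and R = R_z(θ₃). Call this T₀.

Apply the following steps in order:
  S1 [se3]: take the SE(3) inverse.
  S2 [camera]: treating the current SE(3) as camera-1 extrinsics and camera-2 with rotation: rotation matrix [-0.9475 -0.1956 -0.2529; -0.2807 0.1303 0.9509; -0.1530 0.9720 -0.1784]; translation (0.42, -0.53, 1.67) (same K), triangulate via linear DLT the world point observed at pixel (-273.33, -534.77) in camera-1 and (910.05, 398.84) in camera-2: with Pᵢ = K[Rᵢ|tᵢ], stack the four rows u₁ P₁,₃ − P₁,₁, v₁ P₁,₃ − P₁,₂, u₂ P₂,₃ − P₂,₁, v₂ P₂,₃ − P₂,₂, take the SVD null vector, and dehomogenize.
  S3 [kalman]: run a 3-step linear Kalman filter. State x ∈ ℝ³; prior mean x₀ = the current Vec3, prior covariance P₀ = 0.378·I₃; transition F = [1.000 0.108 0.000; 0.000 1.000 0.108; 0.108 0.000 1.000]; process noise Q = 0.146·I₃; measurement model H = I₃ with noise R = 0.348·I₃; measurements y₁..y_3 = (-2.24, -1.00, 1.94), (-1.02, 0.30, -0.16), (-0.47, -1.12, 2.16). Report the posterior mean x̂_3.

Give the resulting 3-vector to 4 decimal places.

result = (-0.9407, -0.5899, 1.2650)

source (fourbar_fk): coupler pose = R=[0.9353 -0.3539 0.0000; 0.3539 0.9353 0.0000; 0.0000 0.0000 1.0000], t=(-0.0914, 1.0460, 0.0000)
after S1 (invert_se3): R=[0.9353 0.3539 0.0000; -0.3539 0.9353 0.0000; 0.0000 0.0000 1.0000], t=(-0.2846, -1.0107, 0.0000)
after S2 (triangulate): (-0.6613, -0.9882, 0.8374)
after S3 (kf_track): (-0.9407, -0.5899, 1.2650)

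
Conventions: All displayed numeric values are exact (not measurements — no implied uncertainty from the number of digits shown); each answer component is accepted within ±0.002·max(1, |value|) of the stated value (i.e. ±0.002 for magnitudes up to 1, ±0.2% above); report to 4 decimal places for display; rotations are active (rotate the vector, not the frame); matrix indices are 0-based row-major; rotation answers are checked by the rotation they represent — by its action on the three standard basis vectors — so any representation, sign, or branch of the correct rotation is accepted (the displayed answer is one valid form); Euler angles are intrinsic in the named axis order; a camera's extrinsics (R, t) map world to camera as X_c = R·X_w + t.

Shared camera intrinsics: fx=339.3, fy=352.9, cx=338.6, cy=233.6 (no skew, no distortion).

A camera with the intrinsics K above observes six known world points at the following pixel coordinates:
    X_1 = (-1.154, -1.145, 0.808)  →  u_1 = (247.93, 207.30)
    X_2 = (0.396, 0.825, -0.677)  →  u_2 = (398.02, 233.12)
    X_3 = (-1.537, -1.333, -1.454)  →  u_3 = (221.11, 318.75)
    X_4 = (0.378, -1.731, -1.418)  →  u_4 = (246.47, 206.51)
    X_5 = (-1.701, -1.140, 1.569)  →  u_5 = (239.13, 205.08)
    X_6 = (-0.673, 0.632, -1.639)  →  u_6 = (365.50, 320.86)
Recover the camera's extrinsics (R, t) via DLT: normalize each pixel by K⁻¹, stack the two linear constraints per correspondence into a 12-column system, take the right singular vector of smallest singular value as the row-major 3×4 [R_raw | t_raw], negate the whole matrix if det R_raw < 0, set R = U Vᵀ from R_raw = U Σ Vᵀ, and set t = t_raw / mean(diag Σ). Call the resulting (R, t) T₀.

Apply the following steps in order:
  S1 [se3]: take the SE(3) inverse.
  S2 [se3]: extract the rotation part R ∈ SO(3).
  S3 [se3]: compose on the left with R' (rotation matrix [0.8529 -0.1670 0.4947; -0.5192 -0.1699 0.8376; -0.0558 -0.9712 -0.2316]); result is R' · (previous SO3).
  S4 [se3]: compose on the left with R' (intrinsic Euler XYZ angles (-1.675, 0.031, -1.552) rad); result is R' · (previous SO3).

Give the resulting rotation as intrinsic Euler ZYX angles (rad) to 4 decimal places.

source (pnp_recover): camera pose = R=[0.5234 0.8344 -0.1725; -0.6990 0.3047 -0.6470; -0.4873 0.4592 0.7427], t=(-0.0401, -0.4199, 5.8679)
after S1 (invert_se3): R=[0.5234 -0.6990 -0.4873; 0.8344 0.3047 0.4592; -0.1725 -0.6470 0.7427], t=(2.5867, -2.5334, -4.6369)
after S2 (rot_of_se3): [0.5234 -0.6990 -0.4873; 0.8344 0.3047 0.4592; -0.1725 -0.6470 0.7427]
after S3 (compose_so3): [0.2217 -0.9671 -0.1248; -0.5580 -0.2308 0.7971; -0.7996 -0.1071 -0.5908]
after S4 (compose_so3): [-0.5783 -0.2521 0.7759; -0.7537 -0.1989 -0.6264; 0.3123 -0.9470 -0.0750]

rotation (euler_zyx) = (-2.2253, -0.3176, -1.6498)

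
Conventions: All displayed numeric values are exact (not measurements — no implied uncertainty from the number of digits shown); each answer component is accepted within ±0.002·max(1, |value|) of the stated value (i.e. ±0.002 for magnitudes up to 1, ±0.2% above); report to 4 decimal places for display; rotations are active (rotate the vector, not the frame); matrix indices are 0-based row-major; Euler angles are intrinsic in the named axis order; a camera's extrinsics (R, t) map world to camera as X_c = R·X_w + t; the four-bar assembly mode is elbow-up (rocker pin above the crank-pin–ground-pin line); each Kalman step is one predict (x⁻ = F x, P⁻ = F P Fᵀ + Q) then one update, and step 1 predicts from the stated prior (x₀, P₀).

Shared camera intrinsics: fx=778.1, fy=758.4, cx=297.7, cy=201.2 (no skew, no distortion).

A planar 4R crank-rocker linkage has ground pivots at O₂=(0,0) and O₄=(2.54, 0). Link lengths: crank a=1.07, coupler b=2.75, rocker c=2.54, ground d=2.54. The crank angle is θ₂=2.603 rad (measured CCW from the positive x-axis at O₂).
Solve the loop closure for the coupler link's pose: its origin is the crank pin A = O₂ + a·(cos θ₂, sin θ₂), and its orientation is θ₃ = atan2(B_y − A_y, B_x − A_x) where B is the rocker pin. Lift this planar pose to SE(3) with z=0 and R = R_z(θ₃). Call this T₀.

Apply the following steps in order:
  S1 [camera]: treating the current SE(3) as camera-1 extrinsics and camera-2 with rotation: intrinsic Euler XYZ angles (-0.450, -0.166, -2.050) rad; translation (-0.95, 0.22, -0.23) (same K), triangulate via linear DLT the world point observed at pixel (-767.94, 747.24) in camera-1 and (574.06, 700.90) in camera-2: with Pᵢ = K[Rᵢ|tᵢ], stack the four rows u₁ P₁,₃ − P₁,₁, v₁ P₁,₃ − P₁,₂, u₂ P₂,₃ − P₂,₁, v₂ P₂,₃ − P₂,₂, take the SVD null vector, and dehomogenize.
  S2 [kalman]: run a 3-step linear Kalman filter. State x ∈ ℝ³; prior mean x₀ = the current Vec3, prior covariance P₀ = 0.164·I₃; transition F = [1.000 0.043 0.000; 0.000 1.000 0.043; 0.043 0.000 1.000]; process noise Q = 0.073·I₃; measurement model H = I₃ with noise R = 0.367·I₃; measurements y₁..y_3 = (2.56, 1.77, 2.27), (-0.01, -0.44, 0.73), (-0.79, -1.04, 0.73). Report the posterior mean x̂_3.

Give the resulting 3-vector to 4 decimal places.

result = (-0.0755, 0.2895, 1.2317)

source (fourbar_fk): coupler pose = R=[0.7986 -0.6019 0.0000; 0.6019 0.7986 0.0000; 0.0000 0.0000 1.0000], t=(-0.9185, 0.5488, 0.0000)
after S1 (triangulate): (-0.8764, 1.7204, 1.9378)
after S2 (kf_track): (-0.0755, 0.2895, 1.2317)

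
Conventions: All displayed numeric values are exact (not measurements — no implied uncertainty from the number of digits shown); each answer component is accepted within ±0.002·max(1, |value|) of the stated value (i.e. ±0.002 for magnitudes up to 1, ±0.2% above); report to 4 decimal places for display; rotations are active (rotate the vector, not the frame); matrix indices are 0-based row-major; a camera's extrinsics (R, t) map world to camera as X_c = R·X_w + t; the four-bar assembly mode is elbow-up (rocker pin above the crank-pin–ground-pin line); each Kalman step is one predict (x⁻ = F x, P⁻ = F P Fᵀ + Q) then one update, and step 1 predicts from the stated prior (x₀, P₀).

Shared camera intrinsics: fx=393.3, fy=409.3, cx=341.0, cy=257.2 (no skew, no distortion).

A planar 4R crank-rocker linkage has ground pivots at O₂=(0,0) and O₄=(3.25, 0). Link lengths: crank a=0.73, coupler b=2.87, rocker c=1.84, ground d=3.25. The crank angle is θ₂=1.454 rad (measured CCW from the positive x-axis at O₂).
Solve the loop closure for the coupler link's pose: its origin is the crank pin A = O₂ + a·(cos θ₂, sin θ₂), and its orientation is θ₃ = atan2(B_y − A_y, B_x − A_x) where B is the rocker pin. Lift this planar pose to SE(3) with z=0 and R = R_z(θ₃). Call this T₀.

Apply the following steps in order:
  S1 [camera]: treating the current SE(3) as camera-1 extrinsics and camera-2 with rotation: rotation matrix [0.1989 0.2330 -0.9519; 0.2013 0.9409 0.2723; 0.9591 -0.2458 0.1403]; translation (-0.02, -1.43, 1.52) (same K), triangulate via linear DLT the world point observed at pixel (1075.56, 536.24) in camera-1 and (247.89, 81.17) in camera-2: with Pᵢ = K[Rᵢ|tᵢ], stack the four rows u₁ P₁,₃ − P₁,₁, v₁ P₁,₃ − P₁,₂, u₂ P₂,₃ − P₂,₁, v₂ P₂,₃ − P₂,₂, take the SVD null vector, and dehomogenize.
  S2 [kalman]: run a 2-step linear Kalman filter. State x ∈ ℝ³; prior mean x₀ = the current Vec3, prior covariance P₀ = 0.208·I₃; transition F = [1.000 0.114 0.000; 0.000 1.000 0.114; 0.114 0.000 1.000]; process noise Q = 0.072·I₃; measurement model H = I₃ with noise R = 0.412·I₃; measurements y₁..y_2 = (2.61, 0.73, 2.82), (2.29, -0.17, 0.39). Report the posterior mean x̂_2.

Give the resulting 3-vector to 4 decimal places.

result = (2.0868, 0.0382, 1.4875)

source (fourbar_fk): coupler pose = R=[0.9310 -0.3651 0.0000; 0.3651 0.9310 0.0000; 0.0000 0.0000 1.0000], t=(0.0851, 0.7250, 0.0000)
after S1 (triangulate): (1.6593, -0.6914, 1.0078)
after S2 (kf_track): (2.0868, 0.0382, 1.4875)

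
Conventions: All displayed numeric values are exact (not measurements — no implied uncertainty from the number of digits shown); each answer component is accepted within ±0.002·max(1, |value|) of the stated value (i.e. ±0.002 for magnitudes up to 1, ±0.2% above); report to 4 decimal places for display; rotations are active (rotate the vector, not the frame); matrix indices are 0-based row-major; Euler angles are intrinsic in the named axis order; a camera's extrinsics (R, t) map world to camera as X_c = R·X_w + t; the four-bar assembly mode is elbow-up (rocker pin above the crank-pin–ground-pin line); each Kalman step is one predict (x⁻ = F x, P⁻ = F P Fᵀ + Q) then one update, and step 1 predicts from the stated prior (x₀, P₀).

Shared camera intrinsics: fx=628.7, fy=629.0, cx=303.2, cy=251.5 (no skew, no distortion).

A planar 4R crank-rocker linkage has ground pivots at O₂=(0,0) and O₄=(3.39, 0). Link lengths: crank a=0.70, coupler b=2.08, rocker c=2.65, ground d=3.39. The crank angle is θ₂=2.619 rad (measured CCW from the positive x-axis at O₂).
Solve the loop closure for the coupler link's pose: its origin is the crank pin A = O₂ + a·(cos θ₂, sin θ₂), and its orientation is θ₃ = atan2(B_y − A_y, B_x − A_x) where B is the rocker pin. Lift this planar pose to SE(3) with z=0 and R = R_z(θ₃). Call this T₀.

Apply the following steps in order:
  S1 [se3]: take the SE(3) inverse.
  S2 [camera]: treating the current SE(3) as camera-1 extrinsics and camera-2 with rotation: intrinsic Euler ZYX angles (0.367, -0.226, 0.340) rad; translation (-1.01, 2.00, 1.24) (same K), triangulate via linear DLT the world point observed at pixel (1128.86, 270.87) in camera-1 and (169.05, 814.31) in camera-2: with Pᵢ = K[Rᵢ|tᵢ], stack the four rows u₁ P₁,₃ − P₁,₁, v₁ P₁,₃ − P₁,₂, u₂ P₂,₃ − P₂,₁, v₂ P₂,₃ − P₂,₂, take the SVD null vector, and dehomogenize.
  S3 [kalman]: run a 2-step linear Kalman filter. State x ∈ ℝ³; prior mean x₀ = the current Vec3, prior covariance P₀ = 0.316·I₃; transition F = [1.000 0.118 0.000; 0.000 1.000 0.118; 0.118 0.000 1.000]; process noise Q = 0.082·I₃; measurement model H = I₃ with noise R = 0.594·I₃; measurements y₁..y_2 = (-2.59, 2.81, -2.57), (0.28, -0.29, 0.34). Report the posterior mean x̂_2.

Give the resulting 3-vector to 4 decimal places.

source (fourbar_fk): coupler pose = R=[0.8517 -0.5240 0.0000; 0.5240 0.8517 0.0000; 0.0000 0.0000 1.0000], t=(-0.6066, 0.3494, 0.0000)
after S1 (invert_se3): R=[0.8517 0.5240 0.0000; -0.5240 0.8517 0.0000; 0.0000 0.0000 1.0000], t=(0.3335, -0.6154, 0.0000)
after S2 (triangulate): (1.1019, 1.4566, 1.5498)
after S3 (kf_track): (-0.0280, 1.1689, -0.0155)

result = (-0.0280, 1.1689, -0.0155)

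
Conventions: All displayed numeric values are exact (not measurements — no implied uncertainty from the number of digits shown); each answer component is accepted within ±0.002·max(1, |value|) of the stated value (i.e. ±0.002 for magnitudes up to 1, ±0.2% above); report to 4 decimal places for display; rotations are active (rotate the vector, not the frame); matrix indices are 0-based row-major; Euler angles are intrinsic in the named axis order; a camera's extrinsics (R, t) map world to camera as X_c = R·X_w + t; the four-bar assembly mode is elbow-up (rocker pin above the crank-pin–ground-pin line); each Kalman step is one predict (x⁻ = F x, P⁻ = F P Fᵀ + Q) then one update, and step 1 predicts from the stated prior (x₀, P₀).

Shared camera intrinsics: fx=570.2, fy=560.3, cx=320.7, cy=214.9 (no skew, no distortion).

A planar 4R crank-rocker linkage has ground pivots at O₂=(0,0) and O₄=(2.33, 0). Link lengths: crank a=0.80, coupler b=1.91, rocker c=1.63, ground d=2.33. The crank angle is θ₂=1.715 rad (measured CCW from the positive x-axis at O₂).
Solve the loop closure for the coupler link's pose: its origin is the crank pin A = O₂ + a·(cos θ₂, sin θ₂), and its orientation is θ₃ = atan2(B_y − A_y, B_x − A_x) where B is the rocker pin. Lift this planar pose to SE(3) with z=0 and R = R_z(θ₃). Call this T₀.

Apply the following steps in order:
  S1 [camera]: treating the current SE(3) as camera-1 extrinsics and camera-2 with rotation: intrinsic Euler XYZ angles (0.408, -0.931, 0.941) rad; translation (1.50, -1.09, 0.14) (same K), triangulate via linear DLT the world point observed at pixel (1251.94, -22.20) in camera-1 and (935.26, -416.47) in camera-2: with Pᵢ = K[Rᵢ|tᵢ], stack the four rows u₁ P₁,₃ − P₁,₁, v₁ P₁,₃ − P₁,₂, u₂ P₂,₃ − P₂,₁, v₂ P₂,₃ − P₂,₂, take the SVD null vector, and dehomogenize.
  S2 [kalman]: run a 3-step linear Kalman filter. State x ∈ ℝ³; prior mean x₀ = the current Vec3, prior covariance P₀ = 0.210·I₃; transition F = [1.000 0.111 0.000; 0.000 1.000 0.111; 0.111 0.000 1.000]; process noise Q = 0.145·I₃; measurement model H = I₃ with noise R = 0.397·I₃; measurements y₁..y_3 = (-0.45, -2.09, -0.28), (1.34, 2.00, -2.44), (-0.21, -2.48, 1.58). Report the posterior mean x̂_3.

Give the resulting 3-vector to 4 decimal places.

result = (0.2284, -1.1789, 0.2257)

source (fourbar_fk): coupler pose = R=[0.9313 -0.3644 0.0000; 0.3644 0.9313 0.0000; 0.0000 0.0000 1.0000], t=(-0.1150, 0.7917, 0.0000)
after S1 (triangulate): (0.8837, -1.5500, 0.7793)
after S2 (kf_track): (0.2284, -1.1789, 0.2257)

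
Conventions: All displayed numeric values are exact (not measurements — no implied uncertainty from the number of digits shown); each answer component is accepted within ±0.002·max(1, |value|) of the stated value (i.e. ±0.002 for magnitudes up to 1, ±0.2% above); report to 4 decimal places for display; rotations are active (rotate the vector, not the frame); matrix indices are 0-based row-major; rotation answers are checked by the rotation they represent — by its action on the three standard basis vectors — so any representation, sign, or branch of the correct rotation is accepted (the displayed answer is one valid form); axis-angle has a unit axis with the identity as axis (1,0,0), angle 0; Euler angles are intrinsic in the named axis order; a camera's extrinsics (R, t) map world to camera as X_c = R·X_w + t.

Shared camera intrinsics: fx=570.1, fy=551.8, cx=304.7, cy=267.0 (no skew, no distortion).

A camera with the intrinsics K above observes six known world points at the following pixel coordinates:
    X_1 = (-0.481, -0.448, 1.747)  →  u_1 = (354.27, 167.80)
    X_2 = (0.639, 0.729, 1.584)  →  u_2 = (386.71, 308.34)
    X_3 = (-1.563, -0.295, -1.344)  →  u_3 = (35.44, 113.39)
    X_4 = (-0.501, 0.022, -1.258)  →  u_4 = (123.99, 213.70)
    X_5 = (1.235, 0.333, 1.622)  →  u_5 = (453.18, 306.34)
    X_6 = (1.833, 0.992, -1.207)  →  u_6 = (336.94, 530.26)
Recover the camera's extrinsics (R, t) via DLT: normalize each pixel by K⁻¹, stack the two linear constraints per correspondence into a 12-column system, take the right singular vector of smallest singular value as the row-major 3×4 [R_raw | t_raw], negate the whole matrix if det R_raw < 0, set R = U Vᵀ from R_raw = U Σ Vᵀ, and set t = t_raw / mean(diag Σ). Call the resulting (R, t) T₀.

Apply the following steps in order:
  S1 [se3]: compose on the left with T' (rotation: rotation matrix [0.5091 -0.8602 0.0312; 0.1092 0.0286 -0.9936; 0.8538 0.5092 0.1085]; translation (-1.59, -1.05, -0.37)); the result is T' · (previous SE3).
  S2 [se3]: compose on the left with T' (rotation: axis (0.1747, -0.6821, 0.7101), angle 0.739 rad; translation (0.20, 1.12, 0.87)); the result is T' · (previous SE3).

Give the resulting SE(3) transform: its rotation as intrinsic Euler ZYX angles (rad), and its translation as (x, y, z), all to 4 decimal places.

rotation (euler_zyx) = (2.8407, -0.7962, -0.4507), translation = (2.2889, -4.4359, 0.1476)

source (pnp_recover): camera pose = R=[0.7597 -0.3669 0.5369; 0.4982 0.8590 -0.1181; -0.4178 0.3572 0.8354], t=(-0.1900, -0.3000, 4.7900)
after S1 (compose_se3): R=[-0.0549 -0.9145 0.4009; 0.5124 -0.3704 -0.7748; 0.8570 0.1629 0.4889], t=(-1.2792, -5.8387, -0.1653)
after S2 (compose_se3): R=[-0.6680 -0.5641 0.4854; 0.2073 -0.7674 -0.6067; 0.7147 -0.3047 0.6295], t=(2.2889, -4.4359, 0.1476)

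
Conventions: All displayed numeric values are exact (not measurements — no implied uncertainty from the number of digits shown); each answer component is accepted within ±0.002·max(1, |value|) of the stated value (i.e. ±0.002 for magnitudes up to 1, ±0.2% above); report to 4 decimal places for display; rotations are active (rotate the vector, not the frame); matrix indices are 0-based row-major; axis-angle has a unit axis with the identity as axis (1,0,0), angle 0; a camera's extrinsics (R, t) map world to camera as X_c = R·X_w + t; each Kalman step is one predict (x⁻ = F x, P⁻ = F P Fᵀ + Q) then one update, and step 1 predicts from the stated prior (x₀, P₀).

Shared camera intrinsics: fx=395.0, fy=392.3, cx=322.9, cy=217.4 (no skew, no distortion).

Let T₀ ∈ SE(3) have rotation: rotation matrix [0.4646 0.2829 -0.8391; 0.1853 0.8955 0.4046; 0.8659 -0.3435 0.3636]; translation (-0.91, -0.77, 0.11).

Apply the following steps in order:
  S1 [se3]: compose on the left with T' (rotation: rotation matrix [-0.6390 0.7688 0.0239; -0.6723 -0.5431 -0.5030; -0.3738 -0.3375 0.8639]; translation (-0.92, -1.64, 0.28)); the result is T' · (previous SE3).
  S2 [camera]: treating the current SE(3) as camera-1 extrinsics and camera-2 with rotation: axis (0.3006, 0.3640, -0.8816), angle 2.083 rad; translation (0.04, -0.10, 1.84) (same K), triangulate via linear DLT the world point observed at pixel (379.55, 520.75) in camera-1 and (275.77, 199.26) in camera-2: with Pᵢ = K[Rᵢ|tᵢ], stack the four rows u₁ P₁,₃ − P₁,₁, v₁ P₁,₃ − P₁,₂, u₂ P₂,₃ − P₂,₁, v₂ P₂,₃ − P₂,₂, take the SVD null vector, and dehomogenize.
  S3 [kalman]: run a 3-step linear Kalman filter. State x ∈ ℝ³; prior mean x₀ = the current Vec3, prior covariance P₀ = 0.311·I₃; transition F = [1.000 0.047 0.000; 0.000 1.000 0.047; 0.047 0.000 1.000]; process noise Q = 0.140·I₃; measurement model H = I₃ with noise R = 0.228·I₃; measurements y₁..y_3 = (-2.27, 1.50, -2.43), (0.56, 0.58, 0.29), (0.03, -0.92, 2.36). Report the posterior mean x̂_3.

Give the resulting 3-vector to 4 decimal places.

result = (-0.2166, -0.1968, 1.1109)

after S1 (compose_se3): R=[-0.1337 0.4995 0.8559; -0.8486 -0.5038 0.1615; 0.5119 -0.7048 0.4912], t=(-0.9279, -0.6653, 0.9750)
after S2 (triangulate): (-1.4796, -1.0102, 1.7417)
after S3 (kf_track): (-0.2166, -0.1968, 1.1109)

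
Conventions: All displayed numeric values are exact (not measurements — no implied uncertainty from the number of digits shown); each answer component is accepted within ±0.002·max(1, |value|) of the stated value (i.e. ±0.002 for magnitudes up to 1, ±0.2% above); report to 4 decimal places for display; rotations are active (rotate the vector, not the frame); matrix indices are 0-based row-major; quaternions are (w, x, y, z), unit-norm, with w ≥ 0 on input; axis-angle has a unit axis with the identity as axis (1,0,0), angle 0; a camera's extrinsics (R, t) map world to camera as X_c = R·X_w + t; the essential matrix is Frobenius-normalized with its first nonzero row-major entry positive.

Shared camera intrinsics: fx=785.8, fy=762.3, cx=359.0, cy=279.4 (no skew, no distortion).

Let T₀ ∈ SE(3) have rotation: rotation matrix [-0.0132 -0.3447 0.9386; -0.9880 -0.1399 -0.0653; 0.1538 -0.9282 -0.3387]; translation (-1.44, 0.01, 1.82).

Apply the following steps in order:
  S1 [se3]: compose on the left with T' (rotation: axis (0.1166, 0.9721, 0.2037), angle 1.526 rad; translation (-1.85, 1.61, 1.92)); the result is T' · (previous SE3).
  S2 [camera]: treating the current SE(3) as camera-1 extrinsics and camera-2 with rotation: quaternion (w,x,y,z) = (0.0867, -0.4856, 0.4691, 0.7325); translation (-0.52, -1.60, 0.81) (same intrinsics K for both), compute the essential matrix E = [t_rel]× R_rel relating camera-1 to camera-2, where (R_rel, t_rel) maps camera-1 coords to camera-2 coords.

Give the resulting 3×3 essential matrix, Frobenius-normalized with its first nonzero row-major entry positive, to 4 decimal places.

after S1 (compose_se3): R=[0.2462 -0.9290 -0.2762; -0.9290 -0.3075 0.2062; -0.2765 0.2059 -0.9387], t=(-0.1254, 1.3028, 3.4423)
after S2 (essential): [0.0134 0.1428 -0.1353; -0.6437 0.2845 0.0579; -0.1650 -0.4477 0.4845]

matrix = [0.0134 0.1428 -0.1353; -0.6437 0.2845 0.0579; -0.1650 -0.4477 0.4845]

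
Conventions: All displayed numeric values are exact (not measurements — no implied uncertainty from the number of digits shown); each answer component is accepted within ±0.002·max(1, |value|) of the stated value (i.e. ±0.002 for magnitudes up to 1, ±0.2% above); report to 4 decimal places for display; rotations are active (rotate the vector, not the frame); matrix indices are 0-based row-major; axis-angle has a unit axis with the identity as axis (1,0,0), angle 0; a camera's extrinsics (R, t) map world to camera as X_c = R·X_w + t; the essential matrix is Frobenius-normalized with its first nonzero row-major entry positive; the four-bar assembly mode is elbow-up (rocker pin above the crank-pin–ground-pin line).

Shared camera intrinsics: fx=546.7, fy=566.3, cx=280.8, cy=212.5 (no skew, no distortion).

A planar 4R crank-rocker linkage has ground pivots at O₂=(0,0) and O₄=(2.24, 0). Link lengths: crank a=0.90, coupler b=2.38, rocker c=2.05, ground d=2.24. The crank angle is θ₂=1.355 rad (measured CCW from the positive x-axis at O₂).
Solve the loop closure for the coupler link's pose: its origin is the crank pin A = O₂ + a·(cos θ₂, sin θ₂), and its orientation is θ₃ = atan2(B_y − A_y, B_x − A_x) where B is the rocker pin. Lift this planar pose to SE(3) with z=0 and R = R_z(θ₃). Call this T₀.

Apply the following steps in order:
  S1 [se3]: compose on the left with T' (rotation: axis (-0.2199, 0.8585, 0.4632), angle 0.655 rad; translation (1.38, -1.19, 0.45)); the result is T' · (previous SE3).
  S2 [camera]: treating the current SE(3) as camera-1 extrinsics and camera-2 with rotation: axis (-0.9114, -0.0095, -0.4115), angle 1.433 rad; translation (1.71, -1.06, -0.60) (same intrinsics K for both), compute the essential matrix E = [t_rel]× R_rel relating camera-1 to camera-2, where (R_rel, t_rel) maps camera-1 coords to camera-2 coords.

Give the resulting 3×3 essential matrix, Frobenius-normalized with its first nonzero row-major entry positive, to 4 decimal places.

source (fourbar_fk): coupler pose = R=[0.8707 -0.4919 0.0000; 0.4919 0.8707 0.0000; 0.0000 0.0000 1.0000], t=(0.1927, 0.8791, 0.0000)
after S1 (compose_se3): R=[0.5412 -0.6747 0.5019; 0.6768 0.7037 0.2163; -0.4991 0.2226 0.8375], t=(1.2524, -0.3119, 0.2997)
after S2 (essential): [0.2846 -0.1403 -0.4947; 0.5185 0.2868 -0.0826; -0.1852 -0.3621 -0.3623]

matrix = [0.2846 -0.1403 -0.4947; 0.5185 0.2868 -0.0826; -0.1852 -0.3621 -0.3623]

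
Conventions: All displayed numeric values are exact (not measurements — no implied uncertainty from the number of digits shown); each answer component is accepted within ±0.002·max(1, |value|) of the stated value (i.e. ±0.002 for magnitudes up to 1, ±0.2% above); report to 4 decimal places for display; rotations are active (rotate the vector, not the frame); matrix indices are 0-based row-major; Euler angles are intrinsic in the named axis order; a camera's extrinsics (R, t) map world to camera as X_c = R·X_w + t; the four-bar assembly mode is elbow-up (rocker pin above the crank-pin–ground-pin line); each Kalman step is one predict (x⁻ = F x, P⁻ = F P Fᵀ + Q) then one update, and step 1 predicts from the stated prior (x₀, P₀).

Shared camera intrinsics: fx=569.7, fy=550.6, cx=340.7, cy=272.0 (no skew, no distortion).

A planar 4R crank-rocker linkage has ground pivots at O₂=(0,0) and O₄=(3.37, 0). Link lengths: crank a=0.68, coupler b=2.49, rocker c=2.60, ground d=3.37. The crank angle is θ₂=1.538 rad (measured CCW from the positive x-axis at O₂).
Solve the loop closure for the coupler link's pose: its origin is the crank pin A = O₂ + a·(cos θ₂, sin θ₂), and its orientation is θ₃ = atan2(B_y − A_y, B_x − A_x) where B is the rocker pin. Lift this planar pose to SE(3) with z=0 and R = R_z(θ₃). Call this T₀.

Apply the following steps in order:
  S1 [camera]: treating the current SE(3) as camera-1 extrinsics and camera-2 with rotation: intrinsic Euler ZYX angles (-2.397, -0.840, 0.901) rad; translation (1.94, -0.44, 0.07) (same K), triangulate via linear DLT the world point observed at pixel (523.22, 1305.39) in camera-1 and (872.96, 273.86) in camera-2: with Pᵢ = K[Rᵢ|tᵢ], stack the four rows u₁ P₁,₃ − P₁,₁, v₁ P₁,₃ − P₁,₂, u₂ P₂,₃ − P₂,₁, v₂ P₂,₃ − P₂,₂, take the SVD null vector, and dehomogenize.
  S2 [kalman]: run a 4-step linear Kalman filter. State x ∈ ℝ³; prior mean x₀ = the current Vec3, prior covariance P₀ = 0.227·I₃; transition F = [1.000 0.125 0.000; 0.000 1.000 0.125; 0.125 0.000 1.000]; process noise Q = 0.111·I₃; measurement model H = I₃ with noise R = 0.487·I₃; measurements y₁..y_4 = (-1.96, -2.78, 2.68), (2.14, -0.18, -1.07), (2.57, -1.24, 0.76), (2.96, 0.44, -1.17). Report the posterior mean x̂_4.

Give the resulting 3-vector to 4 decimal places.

result = (1.9076, -0.1010, 0.2360)

source (fourbar_fk): coupler pose = R=[0.7907 -0.6123 0.0000; 0.6123 0.7907 0.0000; 0.0000 0.0000 1.0000], t=(0.0223, 0.6796, 0.0000)
after S1 (triangulate): (1.3022, 1.0703, 1.2378)
after S2 (kf_track): (1.9076, -0.1010, 0.2360)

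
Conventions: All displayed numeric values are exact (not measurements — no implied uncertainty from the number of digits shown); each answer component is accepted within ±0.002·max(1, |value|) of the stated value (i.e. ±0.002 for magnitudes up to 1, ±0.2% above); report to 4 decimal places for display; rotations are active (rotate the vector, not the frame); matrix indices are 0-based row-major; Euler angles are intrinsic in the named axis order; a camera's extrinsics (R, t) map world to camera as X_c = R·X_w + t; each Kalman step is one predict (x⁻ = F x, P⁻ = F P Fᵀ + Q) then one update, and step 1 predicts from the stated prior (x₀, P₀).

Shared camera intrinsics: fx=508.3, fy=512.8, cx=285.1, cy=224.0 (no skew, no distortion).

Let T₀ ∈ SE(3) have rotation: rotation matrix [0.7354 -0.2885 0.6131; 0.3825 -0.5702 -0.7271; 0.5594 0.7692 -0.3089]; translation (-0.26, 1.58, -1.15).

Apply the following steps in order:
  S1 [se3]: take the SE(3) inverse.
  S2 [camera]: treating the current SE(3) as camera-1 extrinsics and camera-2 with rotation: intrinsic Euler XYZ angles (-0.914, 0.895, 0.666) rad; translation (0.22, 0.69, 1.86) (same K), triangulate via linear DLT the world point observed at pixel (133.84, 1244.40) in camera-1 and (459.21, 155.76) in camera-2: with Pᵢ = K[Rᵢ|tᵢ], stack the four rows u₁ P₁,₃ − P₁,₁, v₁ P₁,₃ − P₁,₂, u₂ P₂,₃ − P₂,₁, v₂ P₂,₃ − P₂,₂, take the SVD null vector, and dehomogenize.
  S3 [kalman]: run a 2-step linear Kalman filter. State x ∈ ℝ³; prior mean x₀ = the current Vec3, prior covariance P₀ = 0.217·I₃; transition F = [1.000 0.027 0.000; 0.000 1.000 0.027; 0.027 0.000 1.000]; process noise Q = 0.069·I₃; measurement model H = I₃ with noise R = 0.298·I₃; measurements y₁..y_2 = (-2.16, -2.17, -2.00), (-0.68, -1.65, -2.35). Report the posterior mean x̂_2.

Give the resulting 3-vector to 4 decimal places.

after S1 (invert_se3): R=[0.7354 0.3825 0.5594; -0.2885 -0.5702 0.7692; 0.6131 -0.7271 -0.3089], t=(0.2302, 1.7104, 0.9529)
after S2 (triangulate): (-0.5587, -1.7008, 0.6025)
after S3 (kf_track): (-1.1263, -1.8365, -1.4010)

result = (-1.1263, -1.8365, -1.4010)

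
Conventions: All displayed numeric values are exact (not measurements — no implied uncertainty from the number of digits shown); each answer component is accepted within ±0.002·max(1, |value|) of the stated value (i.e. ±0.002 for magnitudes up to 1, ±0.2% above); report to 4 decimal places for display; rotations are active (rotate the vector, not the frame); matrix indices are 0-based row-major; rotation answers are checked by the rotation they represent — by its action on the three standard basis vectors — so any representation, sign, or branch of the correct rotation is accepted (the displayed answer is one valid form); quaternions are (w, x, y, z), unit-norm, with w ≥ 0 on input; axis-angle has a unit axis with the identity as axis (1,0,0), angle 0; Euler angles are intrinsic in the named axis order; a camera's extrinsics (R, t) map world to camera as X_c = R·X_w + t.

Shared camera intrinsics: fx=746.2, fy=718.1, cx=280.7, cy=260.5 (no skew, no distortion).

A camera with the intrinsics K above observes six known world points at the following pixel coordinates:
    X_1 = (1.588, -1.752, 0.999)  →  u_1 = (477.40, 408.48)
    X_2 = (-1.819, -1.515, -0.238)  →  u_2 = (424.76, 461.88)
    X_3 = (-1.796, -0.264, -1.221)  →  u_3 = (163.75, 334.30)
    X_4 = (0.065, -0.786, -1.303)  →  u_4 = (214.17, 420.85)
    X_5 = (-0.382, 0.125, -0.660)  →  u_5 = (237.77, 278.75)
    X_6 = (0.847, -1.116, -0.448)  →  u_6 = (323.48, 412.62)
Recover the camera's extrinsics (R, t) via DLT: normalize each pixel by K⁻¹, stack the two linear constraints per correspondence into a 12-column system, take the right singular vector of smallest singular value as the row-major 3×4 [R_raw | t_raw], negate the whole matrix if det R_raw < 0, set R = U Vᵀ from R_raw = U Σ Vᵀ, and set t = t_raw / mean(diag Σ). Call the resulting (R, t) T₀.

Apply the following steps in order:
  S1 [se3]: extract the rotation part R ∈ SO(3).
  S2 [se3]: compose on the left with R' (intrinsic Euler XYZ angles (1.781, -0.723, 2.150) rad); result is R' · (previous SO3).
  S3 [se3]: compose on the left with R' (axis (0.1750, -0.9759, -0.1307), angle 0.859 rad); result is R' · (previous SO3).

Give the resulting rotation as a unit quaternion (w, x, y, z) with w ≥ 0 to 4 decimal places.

source (pnp_recover): camera pose = R=[-0.0113 -0.4269 0.9042; 0.2086 -0.8854 -0.4154; 0.9779 0.1839 0.0990], t=(0.3199, 0.0600, 6.0806)
after S1 (rot_of_se3): [-0.0113 -0.4269 0.9042; 0.2086 -0.8854 -0.4154; 0.9779 0.1839 0.0990]
after S2 (compose_so3): [-0.7733 0.6092 -0.1759; -0.5824 -0.7921 -0.1827; -0.2506 -0.0388 0.9673]
after S3 (compose_so3): [-0.3493 0.4019 -0.8465; -0.4283 -0.8719 -0.2372; -0.8334 0.2797 0.4766]

rotation (quat) = (0.2527, 0.5114, -0.0129, -0.8213)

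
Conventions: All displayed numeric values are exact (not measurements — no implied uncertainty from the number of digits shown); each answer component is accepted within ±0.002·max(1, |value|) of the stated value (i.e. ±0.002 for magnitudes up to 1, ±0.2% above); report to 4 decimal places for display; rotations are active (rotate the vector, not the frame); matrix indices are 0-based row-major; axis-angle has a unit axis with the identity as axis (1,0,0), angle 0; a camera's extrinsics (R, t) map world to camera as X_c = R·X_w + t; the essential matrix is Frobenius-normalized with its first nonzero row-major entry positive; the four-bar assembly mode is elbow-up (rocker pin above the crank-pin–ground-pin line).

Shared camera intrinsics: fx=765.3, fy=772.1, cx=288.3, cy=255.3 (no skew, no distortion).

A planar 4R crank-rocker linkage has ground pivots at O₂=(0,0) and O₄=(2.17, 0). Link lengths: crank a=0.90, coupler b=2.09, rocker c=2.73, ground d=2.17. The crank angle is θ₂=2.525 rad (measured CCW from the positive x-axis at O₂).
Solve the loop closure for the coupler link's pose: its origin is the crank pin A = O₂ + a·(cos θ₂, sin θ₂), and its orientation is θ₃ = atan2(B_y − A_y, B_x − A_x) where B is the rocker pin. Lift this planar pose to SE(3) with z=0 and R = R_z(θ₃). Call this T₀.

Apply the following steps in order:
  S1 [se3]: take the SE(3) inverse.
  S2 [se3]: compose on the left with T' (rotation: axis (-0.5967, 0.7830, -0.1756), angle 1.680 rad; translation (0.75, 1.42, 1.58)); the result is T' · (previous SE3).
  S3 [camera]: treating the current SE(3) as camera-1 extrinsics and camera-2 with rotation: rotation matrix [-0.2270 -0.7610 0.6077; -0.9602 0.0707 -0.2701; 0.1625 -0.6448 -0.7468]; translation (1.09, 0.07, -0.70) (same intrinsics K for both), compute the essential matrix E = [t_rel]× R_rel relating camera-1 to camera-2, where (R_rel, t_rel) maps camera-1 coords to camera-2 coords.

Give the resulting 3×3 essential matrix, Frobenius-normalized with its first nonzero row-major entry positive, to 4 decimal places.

matrix = [0.4553 -0.2498 -0.0597; 0.4891 0.4519 -0.0359; -0.2181 0.4823 0.0428]

source (fourbar_fk): coupler pose = R=[0.6056 -0.7958 0.0000; 0.7958 0.6056 0.0000; 0.0000 0.0000 1.0000], t=(-0.7343, 0.5204, 0.0000)
after S1 (invert_se3): R=[0.6056 0.7958 0.0000; -0.7958 0.6056 -0.0000; 0.0000 0.0000 1.0000], t=(0.0305, -0.8995, 0.0000)
after S2 (compose_se3): R=[0.4465 0.0194 0.8945; -0.8738 -0.2055 0.4407; 0.1924 -0.9785 -0.0748], t=(1.0678, 0.8853, 2.2305)
after S3 (essential): [0.4553 -0.2498 -0.0597; 0.4891 0.4519 -0.0359; -0.2181 0.4823 0.0428]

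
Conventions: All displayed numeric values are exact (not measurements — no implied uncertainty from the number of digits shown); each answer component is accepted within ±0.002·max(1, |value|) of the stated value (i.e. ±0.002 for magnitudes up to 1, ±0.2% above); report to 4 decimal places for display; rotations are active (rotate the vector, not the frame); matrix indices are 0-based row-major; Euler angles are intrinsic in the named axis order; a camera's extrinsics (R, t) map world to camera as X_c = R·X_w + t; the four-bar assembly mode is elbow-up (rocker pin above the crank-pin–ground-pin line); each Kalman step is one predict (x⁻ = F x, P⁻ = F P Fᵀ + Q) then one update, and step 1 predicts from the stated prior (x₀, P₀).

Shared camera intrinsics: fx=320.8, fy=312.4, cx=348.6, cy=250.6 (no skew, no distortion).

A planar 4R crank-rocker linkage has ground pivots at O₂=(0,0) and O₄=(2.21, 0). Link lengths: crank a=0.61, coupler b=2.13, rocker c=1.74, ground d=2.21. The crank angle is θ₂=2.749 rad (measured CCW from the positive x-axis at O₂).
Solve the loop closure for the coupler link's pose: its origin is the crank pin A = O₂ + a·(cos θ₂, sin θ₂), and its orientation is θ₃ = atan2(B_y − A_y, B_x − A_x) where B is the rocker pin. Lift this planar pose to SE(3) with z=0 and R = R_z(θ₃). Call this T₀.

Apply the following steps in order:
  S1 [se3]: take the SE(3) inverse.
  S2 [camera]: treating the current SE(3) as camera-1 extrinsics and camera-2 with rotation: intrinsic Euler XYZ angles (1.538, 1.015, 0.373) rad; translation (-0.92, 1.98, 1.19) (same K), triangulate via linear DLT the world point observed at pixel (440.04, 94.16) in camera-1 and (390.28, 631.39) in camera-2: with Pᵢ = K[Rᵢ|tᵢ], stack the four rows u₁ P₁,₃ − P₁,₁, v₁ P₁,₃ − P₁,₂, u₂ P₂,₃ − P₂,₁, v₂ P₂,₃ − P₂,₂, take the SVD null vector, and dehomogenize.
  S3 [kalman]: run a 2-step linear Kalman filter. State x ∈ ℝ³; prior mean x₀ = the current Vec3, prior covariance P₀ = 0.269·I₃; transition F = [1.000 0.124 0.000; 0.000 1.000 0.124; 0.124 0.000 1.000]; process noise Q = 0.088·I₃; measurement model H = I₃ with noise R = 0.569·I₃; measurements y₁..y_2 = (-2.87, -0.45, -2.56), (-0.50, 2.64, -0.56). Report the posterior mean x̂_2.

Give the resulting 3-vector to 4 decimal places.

result = (-0.8735, 0.7489, -0.3921)

source (fourbar_fk): coupler pose = R=[0.8303 -0.5573 0.0000; 0.5573 0.8303 0.0000; 0.0000 0.0000 1.0000], t=(-0.5636, 0.2334, 0.0000)
after S1 (invert_se3): R=[0.8303 0.5573 0.0000; -0.5573 0.8303 0.0000; 0.0000 0.0000 1.0000], t=(0.3379, -0.5079, 0.0000)
after S2 (triangulate): (0.0596, -0.0771, 1.2083)
after S3 (kf_track): (-0.8735, 0.7489, -0.3921)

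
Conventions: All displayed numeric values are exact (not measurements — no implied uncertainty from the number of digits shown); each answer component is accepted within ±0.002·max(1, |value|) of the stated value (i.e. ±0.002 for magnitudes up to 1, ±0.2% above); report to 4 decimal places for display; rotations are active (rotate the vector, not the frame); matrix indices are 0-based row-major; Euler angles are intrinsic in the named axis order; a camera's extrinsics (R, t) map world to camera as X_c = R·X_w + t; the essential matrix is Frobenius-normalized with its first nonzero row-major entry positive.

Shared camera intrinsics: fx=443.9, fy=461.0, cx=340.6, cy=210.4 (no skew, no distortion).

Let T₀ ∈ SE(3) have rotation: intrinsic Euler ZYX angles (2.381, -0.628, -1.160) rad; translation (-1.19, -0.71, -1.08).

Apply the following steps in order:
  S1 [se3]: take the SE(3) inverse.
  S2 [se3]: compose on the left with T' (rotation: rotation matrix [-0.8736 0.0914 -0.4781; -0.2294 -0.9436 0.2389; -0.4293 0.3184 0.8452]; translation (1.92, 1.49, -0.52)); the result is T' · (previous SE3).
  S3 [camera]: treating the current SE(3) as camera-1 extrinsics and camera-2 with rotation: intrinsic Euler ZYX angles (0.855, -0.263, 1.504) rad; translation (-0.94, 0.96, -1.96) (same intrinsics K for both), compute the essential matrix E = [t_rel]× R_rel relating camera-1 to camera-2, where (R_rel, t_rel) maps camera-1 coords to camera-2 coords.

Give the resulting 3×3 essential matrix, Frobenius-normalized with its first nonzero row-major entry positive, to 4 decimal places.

after S1 (invert_se3): R=[-0.5862 0.5578 0.5875; -0.6655 0.0820 -0.7419; -0.4620 -0.8259 0.3231], t=(0.3330, -1.5349, -0.7872)
after S2 (compose_se3): R=[0.6722 -0.0849 -0.7355; 0.6520 -0.4027 0.6424; -0.3507 -0.9114 -0.2153], t=(1.8652, 2.6738, -1.8170)
after S3 (essential): [0.4537 0.0774 0.1661; 0.0699 -0.5440 -0.4180; -0.5231 0.0982 -0.0419]

matrix = [0.4537 0.0774 0.1661; 0.0699 -0.5440 -0.4180; -0.5231 0.0982 -0.0419]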